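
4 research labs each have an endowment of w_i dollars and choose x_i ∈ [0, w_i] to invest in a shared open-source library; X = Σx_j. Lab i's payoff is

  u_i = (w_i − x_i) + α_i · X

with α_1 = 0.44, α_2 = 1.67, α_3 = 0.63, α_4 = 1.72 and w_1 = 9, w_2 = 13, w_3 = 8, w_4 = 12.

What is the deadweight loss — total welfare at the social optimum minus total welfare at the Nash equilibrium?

∂u_i/∂x_i = α_i − 1, so lab i contributes w_i if α_i > 1, else 0.
α_i > 1 for i ∈ {2, 4}; NE contributions (0, 13, 0, 12), X = 25.
W^NE = Σw_i − X^NE + (Σα_i)·X^NE = 42 + 3.46·25 = 128.5.
Planner: ∂(Σu_j)/∂x_i = Σα_j − 1 = 3.46 > 0, so everyone contributes w_i; X^SO = 42, W^SO = 42 + 3.46·42 = 187.32.
Deadweight loss = 58.82.

58.82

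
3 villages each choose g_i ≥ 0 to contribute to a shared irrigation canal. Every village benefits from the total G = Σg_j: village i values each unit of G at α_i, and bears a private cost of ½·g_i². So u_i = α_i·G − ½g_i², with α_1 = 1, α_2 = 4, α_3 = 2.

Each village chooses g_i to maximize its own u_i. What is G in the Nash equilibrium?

7

Village i's FOC: ∂u_i/∂g_i = α_i − g_i = 0, so g_i* = α_i.
NE contributions = (1, 4, 2); G = 7.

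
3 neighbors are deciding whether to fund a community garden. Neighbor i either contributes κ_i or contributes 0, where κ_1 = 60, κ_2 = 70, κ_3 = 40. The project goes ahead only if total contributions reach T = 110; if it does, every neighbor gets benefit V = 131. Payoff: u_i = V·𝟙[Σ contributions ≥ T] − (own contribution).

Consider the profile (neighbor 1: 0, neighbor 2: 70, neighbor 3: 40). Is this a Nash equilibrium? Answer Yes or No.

Yes

Total = 110 ≥ 110: provided.
Neighbor 1 (pledges 0, payoff 131): pledging 60 → total 170, payoff 71. No gain.
Neighbor 2 (pledges 70, payoff 61): dropping to 0 → total 40, payoff 0. No gain.
Neighbor 3 (pledges 40, payoff 91): dropping to 0 → total 70, payoff 0. No gain.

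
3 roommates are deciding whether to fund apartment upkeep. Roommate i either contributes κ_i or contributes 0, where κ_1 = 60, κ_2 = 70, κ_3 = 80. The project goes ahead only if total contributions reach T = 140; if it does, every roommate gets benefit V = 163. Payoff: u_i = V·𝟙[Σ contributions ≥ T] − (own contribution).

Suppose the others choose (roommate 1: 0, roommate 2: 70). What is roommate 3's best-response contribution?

80

Others' total = 70. Contributing 80 brings total to 150 ≥ 140: gain V − κ_3 = 83.
Best response: 80.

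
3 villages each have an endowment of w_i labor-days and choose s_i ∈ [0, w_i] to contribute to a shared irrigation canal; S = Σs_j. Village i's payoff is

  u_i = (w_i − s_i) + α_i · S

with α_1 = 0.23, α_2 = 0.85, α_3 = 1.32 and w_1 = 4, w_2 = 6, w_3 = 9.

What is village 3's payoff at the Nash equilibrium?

11.88

∂u_i/∂s_i = α_i − 1, so village i contributes w_i if α_i > 1, else 0.
α_i > 1 for i ∈ {3}; NE contributions (0, 0, 9), S = 9.
u_3 = (9 − 9) + 1.32·9 = 11.88.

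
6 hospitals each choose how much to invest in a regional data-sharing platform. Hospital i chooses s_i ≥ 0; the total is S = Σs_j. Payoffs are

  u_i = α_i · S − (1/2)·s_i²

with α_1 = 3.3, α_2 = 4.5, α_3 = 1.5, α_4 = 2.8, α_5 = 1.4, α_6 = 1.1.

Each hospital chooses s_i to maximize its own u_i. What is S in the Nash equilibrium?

Hospital i's FOC: ∂u_i/∂s_i = α_i − s_i = 0, so s_i* = α_i.
NE contributions = (3.3, 4.5, 1.5, 2.8, 1.4, 1.1); S = 14.6.

14.6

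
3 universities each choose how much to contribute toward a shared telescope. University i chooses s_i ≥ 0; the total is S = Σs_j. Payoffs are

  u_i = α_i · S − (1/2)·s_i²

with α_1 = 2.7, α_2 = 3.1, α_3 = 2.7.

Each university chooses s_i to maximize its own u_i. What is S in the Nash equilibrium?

University i's FOC: ∂u_i/∂s_i = α_i − s_i = 0, so s_i* = α_i.
NE contributions = (2.7, 3.1, 2.7); S = 8.5.

8.5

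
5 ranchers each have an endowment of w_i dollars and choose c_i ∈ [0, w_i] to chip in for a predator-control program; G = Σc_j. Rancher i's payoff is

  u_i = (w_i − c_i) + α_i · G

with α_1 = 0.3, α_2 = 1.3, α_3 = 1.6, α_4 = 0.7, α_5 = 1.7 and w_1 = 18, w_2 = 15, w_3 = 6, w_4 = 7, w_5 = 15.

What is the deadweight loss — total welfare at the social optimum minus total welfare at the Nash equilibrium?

115

∂u_i/∂c_i = α_i − 1, so rancher i contributes w_i if α_i > 1, else 0.
α_i > 1 for i ∈ {2, 3, 5}; NE contributions (0, 15, 6, 0, 15), G = 36.
W^NE = Σw_i − G^NE + (Σα_i)·G^NE = 61 + 4.6·36 = 226.6.
Planner: ∂(Σu_j)/∂c_i = Σα_j − 1 = 4.6 > 0, so everyone contributes w_i; G^SO = 61, W^SO = 61 + 4.6·61 = 341.6.
Deadweight loss = 115.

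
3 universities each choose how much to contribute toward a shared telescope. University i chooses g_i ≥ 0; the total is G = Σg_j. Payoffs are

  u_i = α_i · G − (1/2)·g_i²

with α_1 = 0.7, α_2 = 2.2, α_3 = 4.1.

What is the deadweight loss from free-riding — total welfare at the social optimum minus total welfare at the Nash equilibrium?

University i's FOC: ∂u_i/∂g_i = α_i − g_i = 0, so g_i* = α_i.
NE contributions = (0.7, 2.2, 4.1); G = 7.
W^NE = (Σα)·G − ½Σα_i² = 7² − ½·22.14 = 37.93.
Planner sets g_i = Σα_j = 7 for every i, so G^SO = 3·7 = 21.
W^SO = (Σα)·G^SO − ½·3·(Σα)² = (3/2)·7² = 73.5.
Deadweight loss = W^SO − W^NE = 35.57.

35.57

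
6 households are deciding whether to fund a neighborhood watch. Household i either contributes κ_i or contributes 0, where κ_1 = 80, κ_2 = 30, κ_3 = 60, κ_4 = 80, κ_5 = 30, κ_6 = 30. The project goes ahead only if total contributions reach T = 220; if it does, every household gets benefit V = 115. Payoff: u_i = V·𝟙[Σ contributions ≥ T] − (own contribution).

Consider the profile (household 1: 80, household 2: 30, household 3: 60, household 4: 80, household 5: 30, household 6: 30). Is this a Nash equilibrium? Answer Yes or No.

No

Total = 310 ≥ 220: provided.
Household 1 (pledges 80, payoff 35): dropping to 0 → total 230, payoff 115. Profitable deviation.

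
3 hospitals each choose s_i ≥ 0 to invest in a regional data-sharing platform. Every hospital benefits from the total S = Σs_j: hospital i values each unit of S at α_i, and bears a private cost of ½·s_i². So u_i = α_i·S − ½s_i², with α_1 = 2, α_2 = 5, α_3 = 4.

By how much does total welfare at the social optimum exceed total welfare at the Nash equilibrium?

83

Hospital i's FOC: ∂u_i/∂s_i = α_i − s_i = 0, so s_i* = α_i.
NE contributions = (2, 5, 4); S = 11.
W^NE = (Σα)·S − ½Σα_i² = 11² − ½·45 = 98.5.
Planner sets s_i = Σα_j = 11 for every i, so S^SO = 3·11 = 33.
W^SO = (Σα)·S^SO − ½·3·(Σα)² = (3/2)·11² = 181.5.
Deadweight loss = W^SO − W^NE = 83.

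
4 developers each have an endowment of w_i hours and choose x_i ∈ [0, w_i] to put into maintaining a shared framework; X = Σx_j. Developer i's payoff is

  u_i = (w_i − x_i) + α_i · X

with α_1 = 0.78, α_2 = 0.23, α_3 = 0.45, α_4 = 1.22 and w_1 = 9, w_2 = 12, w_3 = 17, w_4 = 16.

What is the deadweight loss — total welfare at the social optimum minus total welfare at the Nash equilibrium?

∂u_i/∂x_i = α_i − 1, so developer i contributes w_i if α_i > 1, else 0.
α_i > 1 for i ∈ {4}; NE contributions (0, 0, 0, 16), X = 16.
W^NE = Σw_i − X^NE + (Σα_i)·X^NE = 54 + 1.68·16 = 80.88.
Planner: ∂(Σu_j)/∂x_i = Σα_j − 1 = 1.68 > 0, so everyone contributes w_i; X^SO = 54, W^SO = 54 + 1.68·54 = 144.72.
Deadweight loss = 63.84.

63.84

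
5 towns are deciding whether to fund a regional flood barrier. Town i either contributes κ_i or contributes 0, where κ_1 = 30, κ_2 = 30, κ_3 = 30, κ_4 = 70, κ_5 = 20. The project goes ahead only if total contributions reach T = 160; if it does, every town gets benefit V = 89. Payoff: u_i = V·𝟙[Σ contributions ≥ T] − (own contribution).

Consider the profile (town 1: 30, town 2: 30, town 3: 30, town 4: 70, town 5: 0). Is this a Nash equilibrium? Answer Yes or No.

Total = 160 ≥ 160: provided.
Town 1 (pledges 30, payoff 59): dropping to 0 → total 130, payoff 0. No gain.
Town 2 (pledges 30, payoff 59): dropping to 0 → total 130, payoff 0. No gain.
Town 3 (pledges 30, payoff 59): dropping to 0 → total 130, payoff 0. No gain.
Town 4 (pledges 70, payoff 19): dropping to 0 → total 90, payoff 0. No gain.
Town 5 (pledges 0, payoff 89): pledging 20 → total 180, payoff 69. No gain.

Yes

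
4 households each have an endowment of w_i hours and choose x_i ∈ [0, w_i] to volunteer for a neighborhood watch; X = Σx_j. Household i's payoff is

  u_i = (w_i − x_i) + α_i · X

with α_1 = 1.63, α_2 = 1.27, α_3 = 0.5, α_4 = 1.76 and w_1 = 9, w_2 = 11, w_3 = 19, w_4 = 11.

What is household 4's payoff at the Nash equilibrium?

54.56

∂u_i/∂x_i = α_i − 1, so household i contributes w_i if α_i > 1, else 0.
α_i > 1 for i ∈ {1, 2, 4}; NE contributions (9, 11, 0, 11), X = 31.
u_4 = (11 − 11) + 1.76·31 = 54.56.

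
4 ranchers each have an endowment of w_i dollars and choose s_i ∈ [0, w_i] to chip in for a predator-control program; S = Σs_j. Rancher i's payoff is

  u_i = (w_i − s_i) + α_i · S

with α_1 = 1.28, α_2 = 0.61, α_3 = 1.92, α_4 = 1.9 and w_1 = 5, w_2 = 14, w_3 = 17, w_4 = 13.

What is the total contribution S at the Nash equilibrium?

∂u_i/∂s_i = α_i − 1, so rancher i contributes w_i if α_i > 1, else 0.
α_i > 1 for i ∈ {1, 3, 4}; NE contributions (5, 0, 17, 13), S = 35.

35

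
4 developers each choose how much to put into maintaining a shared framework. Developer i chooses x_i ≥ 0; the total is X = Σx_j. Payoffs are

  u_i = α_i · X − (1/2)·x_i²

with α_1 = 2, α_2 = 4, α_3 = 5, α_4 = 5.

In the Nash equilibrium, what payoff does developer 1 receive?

Developer i's FOC: ∂u_i/∂x_i = α_i − x_i = 0, so x_i* = α_i.
NE contributions = (2, 4, 5, 5); X = 16.
u_1 = α_1·X − ½·(x_1)² = 2·16 − ½·2² = 30.

30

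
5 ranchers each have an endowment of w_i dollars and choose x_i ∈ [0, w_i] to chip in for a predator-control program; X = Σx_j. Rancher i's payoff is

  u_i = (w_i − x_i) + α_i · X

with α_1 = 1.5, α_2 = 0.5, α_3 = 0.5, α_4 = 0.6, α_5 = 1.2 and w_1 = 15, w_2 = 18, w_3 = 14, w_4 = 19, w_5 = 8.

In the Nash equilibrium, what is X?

23

∂u_i/∂x_i = α_i − 1, so rancher i contributes w_i if α_i > 1, else 0.
α_i > 1 for i ∈ {1, 5}; NE contributions (15, 0, 0, 0, 8), X = 23.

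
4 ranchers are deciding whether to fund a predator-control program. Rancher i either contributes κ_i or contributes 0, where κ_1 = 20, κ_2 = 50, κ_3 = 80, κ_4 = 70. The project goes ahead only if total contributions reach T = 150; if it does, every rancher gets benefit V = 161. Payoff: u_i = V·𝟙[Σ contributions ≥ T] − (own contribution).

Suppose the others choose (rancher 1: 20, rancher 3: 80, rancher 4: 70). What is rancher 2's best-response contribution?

Others' total = 170 ≥ 150; contributing adds cost 50 for no extra benefit.
Best response: 0.

0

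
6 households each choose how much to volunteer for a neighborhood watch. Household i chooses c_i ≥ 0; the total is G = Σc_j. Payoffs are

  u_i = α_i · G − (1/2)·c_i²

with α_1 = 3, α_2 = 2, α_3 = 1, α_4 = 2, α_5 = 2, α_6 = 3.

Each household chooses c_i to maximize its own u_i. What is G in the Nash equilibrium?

Household i's FOC: ∂u_i/∂c_i = α_i − c_i = 0, so c_i* = α_i.
NE contributions = (3, 2, 1, 2, 2, 3); G = 13.

13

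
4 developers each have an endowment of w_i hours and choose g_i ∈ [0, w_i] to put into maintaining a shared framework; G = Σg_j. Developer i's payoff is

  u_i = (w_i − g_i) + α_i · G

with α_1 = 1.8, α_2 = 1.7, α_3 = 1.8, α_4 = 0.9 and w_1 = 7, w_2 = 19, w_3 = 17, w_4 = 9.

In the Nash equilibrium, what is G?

43

∂u_i/∂g_i = α_i − 1, so developer i contributes w_i if α_i > 1, else 0.
α_i > 1 for i ∈ {1, 2, 3}; NE contributions (7, 19, 17, 0), G = 43.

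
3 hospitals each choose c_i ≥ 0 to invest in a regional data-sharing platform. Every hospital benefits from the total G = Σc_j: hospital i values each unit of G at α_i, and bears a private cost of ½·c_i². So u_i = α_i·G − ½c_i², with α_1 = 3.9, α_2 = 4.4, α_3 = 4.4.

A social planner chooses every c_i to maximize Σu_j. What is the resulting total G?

38.1

Planner FOC: ∂(Σu_j)/∂c_i = (Σα_j) − c_i = 0, so c_i^SO = Σα_j = 12.7 for every i; G^SO = 38.1.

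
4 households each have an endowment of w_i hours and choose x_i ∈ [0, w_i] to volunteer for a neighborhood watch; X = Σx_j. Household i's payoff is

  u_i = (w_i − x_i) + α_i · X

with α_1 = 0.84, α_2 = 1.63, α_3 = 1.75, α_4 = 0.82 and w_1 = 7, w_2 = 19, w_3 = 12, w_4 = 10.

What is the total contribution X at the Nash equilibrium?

31

∂u_i/∂x_i = α_i − 1, so household i contributes w_i if α_i > 1, else 0.
α_i > 1 for i ∈ {2, 3}; NE contributions (0, 19, 12, 0), X = 31.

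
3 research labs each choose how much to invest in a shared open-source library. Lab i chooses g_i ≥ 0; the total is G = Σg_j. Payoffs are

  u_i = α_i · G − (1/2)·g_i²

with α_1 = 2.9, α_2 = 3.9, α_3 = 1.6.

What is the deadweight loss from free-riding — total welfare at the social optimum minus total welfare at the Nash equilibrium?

48.37

Lab i's FOC: ∂u_i/∂g_i = α_i − g_i = 0, so g_i* = α_i.
NE contributions = (2.9, 3.9, 1.6); G = 8.4.
W^NE = (Σα)·G − ½Σα_i² = 8.4² − ½·26.18 = 57.47.
Planner sets g_i = Σα_j = 8.4 for every i, so G^SO = 3·8.4 = 25.2.
W^SO = (Σα)·G^SO − ½·3·(Σα)² = (3/2)·8.4² = 105.84.
Deadweight loss = W^SO − W^NE = 48.37.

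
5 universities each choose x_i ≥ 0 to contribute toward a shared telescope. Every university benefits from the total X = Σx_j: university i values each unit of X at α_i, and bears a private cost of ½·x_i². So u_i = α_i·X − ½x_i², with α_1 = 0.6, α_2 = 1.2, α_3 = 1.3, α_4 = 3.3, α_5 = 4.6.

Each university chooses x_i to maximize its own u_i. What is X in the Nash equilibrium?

University i's FOC: ∂u_i/∂x_i = α_i − x_i = 0, so x_i* = α_i.
NE contributions = (0.6, 1.2, 1.3, 3.3, 4.6); X = 11.

11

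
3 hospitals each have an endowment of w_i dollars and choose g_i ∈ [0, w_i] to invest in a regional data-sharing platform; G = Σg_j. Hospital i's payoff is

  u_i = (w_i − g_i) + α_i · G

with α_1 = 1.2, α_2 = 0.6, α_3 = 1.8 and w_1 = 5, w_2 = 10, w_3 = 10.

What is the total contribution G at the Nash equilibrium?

15

∂u_i/∂g_i = α_i − 1, so hospital i contributes w_i if α_i > 1, else 0.
α_i > 1 for i ∈ {1, 3}; NE contributions (5, 0, 10), G = 15.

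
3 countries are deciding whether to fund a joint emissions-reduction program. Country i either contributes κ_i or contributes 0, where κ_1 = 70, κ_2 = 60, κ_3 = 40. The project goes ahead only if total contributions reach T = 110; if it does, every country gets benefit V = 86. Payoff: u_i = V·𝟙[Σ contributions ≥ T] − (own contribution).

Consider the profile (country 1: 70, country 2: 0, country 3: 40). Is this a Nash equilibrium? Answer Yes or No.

Total = 110 ≥ 110: provided.
Country 1 (pledges 70, payoff 16): dropping to 0 → total 40, payoff 0. No gain.
Country 2 (pledges 0, payoff 86): pledging 60 → total 170, payoff 26. No gain.
Country 3 (pledges 40, payoff 46): dropping to 0 → total 70, payoff 0. No gain.

Yes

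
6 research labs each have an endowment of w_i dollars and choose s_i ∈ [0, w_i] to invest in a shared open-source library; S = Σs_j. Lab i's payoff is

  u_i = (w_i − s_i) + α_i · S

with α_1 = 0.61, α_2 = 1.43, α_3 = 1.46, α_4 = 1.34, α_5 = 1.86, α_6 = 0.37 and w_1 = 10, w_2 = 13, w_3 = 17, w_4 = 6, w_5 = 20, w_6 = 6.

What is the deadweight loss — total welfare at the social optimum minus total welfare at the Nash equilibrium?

∂u_i/∂s_i = α_i − 1, so lab i contributes w_i if α_i > 1, else 0.
α_i > 1 for i ∈ {2, 3, 4, 5}; NE contributions (0, 13, 17, 6, 20, 0), S = 56.
W^NE = Σw_i − S^NE + (Σα_i)·S^NE = 72 + 6.07·56 = 411.92.
Planner: ∂(Σu_j)/∂s_i = Σα_j − 1 = 6.07 > 0, so everyone contributes w_i; S^SO = 72, W^SO = 72 + 6.07·72 = 509.04.
Deadweight loss = 97.12.

97.12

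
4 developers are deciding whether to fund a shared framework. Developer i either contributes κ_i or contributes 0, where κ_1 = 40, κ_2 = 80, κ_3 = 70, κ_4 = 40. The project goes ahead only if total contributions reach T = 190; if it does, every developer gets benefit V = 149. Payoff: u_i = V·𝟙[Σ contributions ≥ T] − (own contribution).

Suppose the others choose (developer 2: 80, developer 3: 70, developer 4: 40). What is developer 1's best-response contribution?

0

Others' total = 190 ≥ 190; contributing adds cost 40 for no extra benefit.
Best response: 0.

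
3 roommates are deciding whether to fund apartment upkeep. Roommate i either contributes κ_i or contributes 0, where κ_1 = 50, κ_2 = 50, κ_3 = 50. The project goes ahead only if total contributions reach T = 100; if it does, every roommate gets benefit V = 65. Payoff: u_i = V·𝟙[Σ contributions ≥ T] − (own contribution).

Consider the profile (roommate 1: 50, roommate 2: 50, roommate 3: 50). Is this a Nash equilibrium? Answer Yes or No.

No

Total = 150 ≥ 100: provided.
Roommate 1 (pledges 50, payoff 15): dropping to 0 → total 100, payoff 65. Profitable deviation.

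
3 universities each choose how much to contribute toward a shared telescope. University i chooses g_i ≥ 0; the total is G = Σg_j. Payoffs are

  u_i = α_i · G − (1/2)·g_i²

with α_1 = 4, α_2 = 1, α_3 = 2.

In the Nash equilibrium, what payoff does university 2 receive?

6.5

University i's FOC: ∂u_i/∂g_i = α_i − g_i = 0, so g_i* = α_i.
NE contributions = (4, 1, 2); G = 7.
u_2 = α_2·G − ½·(g_2)² = 1·7 − ½·1² = 6.5.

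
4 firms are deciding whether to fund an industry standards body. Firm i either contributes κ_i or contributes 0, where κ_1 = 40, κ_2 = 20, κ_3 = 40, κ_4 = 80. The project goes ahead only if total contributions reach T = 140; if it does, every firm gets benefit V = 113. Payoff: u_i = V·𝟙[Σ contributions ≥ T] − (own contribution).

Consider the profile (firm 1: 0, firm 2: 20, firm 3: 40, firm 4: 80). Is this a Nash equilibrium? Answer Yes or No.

Total = 140 ≥ 140: provided.
Firm 1 (pledges 0, payoff 113): pledging 40 → total 180, payoff 73. No gain.
Firm 2 (pledges 20, payoff 93): dropping to 0 → total 120, payoff 0. No gain.
Firm 3 (pledges 40, payoff 73): dropping to 0 → total 100, payoff 0. No gain.
Firm 4 (pledges 80, payoff 33): dropping to 0 → total 60, payoff 0. No gain.

Yes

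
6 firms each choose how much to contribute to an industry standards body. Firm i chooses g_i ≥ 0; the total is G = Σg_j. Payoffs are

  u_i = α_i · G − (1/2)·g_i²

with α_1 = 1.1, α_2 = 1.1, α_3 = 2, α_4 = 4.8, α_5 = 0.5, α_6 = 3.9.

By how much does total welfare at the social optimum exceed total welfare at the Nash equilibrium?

Firm i's FOC: ∂u_i/∂g_i = α_i − g_i = 0, so g_i* = α_i.
NE contributions = (1.1, 1.1, 2, 4.8, 0.5, 3.9); G = 13.4.
W^NE = (Σα)·G − ½Σα_i² = 13.4² − ½·44.92 = 157.1.
Planner sets g_i = Σα_j = 13.4 for every i, so G^SO = 6·13.4 = 80.4.
W^SO = (Σα)·G^SO − ½·6·(Σα)² = (6/2)·13.4² = 538.68.
Deadweight loss = W^SO − W^NE = 381.58.

381.58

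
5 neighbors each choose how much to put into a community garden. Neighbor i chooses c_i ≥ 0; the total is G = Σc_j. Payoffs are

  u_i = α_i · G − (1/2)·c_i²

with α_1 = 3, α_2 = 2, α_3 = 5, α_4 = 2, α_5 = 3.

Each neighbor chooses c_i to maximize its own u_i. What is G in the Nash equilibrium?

15

Neighbor i's FOC: ∂u_i/∂c_i = α_i − c_i = 0, so c_i* = α_i.
NE contributions = (3, 2, 5, 2, 3); G = 15.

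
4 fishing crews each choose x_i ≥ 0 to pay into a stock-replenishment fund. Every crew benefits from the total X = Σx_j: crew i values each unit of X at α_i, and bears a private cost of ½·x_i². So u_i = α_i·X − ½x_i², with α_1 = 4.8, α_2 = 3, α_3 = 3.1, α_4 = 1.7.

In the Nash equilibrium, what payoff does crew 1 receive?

48.96

Crew i's FOC: ∂u_i/∂x_i = α_i − x_i = 0, so x_i* = α_i.
NE contributions = (4.8, 3, 3.1, 1.7); X = 12.6.
u_1 = α_1·X − ½·(x_1)² = 4.8·12.6 − ½·4.8² = 48.96.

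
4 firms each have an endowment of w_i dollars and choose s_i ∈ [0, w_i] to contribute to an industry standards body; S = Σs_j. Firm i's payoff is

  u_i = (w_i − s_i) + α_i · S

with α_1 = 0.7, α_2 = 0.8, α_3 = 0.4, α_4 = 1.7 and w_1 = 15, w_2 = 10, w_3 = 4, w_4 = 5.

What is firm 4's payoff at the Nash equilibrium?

8.5

∂u_i/∂s_i = α_i − 1, so firm i contributes w_i if α_i > 1, else 0.
α_i > 1 for i ∈ {4}; NE contributions (0, 0, 0, 5), S = 5.
u_4 = (5 − 5) + 1.7·5 = 8.5.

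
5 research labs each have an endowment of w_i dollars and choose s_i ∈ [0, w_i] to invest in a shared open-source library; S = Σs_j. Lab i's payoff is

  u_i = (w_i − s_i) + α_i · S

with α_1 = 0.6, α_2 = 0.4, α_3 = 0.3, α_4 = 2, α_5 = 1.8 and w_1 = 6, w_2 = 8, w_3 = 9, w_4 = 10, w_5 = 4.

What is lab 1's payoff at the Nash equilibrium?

∂u_i/∂s_i = α_i − 1, so lab i contributes w_i if α_i > 1, else 0.
α_i > 1 for i ∈ {4, 5}; NE contributions (0, 0, 0, 10, 4), S = 14.
u_1 = (6 − 0) + 0.6·14 = 14.4.

14.4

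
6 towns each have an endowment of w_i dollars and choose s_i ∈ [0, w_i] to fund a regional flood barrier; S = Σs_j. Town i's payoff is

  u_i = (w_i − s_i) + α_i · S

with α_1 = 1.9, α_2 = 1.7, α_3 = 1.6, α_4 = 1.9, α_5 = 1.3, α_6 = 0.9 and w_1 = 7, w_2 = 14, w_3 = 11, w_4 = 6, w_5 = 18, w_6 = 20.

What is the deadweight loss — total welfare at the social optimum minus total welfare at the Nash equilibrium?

∂u_i/∂s_i = α_i − 1, so town i contributes w_i if α_i > 1, else 0.
α_i > 1 for i ∈ {1, 2, 3, 4, 5}; NE contributions (7, 14, 11, 6, 18, 0), S = 56.
W^NE = Σw_i − S^NE + (Σα_i)·S^NE = 76 + 8.3·56 = 540.8.
Planner: ∂(Σu_j)/∂s_i = Σα_j − 1 = 8.3 > 0, so everyone contributes w_i; S^SO = 76, W^SO = 76 + 8.3·76 = 706.8.
Deadweight loss = 166.

166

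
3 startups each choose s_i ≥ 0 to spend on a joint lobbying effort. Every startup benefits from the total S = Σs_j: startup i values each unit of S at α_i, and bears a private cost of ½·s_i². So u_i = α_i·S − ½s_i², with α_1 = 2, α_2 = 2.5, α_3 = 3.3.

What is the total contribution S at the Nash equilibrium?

7.8

Startup i's FOC: ∂u_i/∂s_i = α_i − s_i = 0, so s_i* = α_i.
NE contributions = (2, 2.5, 3.3); S = 7.8.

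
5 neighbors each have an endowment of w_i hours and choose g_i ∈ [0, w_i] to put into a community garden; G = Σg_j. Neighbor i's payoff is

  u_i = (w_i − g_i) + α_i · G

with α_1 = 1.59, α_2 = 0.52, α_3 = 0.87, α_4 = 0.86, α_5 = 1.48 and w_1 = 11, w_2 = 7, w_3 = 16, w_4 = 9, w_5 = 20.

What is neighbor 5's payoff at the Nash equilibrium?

45.88

∂u_i/∂g_i = α_i − 1, so neighbor i contributes w_i if α_i > 1, else 0.
α_i > 1 for i ∈ {1, 5}; NE contributions (11, 0, 0, 0, 20), G = 31.
u_5 = (20 − 20) + 1.48·31 = 45.88.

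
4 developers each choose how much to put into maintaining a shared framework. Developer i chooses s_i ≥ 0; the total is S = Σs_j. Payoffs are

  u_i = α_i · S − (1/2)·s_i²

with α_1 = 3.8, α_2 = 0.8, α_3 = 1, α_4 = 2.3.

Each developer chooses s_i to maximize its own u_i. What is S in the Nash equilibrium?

7.9

Developer i's FOC: ∂u_i/∂s_i = α_i − s_i = 0, so s_i* = α_i.
NE contributions = (3.8, 0.8, 1, 2.3); S = 7.9.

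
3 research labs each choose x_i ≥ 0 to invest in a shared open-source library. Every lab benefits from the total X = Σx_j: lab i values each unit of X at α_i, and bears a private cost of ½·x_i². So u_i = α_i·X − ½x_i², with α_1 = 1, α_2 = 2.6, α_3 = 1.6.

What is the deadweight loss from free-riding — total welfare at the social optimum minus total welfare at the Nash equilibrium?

18.68

Lab i's FOC: ∂u_i/∂x_i = α_i − x_i = 0, so x_i* = α_i.
NE contributions = (1, 2.6, 1.6); X = 5.2.
W^NE = (Σα)·X − ½Σα_i² = 5.2² − ½·10.32 = 21.88.
Planner sets x_i = Σα_j = 5.2 for every i, so X^SO = 3·5.2 = 15.6.
W^SO = (Σα)·X^SO − ½·3·(Σα)² = (3/2)·5.2² = 40.56.
Deadweight loss = W^SO − W^NE = 18.68.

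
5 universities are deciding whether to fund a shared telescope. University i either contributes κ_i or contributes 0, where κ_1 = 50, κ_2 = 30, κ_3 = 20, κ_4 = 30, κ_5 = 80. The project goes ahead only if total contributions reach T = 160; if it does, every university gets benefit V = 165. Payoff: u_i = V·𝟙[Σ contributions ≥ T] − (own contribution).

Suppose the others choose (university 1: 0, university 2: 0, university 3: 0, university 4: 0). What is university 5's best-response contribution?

Others' total = 0. Even contributing 80 gives 80 < 160: no benefit either way.
Best response: 0.

0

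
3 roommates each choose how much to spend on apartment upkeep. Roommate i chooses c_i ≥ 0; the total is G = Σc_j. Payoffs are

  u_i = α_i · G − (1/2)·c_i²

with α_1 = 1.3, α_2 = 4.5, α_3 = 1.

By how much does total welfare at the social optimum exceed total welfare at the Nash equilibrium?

Roommate i's FOC: ∂u_i/∂c_i = α_i − c_i = 0, so c_i* = α_i.
NE contributions = (1.3, 4.5, 1); G = 6.8.
W^NE = (Σα)·G − ½Σα_i² = 6.8² − ½·22.94 = 34.77.
Planner sets c_i = Σα_j = 6.8 for every i, so G^SO = 3·6.8 = 20.4.
W^SO = (Σα)·G^SO − ½·3·(Σα)² = (3/2)·6.8² = 69.36.
Deadweight loss = W^SO − W^NE = 34.59.

34.59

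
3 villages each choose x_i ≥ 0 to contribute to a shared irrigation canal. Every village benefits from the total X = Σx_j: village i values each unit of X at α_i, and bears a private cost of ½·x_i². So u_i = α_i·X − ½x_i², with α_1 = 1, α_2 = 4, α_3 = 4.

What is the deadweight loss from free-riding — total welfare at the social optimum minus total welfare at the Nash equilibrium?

Village i's FOC: ∂u_i/∂x_i = α_i − x_i = 0, so x_i* = α_i.
NE contributions = (1, 4, 4); X = 9.
W^NE = (Σα)·X − ½Σα_i² = 9² − ½·33 = 64.5.
Planner sets x_i = Σα_j = 9 for every i, so X^SO = 3·9 = 27.
W^SO = (Σα)·X^SO − ½·3·(Σα)² = (3/2)·9² = 121.5.
Deadweight loss = W^SO − W^NE = 57.

57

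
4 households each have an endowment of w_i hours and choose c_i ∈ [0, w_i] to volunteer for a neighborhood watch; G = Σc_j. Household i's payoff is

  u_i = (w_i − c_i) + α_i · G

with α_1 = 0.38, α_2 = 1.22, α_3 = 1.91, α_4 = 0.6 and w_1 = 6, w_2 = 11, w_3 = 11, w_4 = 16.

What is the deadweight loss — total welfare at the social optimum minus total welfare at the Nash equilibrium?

68.42

∂u_i/∂c_i = α_i − 1, so household i contributes w_i if α_i > 1, else 0.
α_i > 1 for i ∈ {2, 3}; NE contributions (0, 11, 11, 0), G = 22.
W^NE = Σw_i − G^NE + (Σα_i)·G^NE = 44 + 3.11·22 = 112.42.
Planner: ∂(Σu_j)/∂c_i = Σα_j − 1 = 3.11 > 0, so everyone contributes w_i; G^SO = 44, W^SO = 44 + 3.11·44 = 180.84.
Deadweight loss = 68.42.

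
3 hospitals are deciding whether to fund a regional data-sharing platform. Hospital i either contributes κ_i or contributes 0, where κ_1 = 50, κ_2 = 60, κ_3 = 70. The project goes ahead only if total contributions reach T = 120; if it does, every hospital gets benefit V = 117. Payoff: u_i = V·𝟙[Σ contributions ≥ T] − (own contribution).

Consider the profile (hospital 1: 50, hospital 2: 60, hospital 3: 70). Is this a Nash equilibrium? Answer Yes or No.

No

Total = 180 ≥ 120: provided.
Hospital 1 (pledges 50, payoff 67): dropping to 0 → total 130, payoff 117. Profitable deviation.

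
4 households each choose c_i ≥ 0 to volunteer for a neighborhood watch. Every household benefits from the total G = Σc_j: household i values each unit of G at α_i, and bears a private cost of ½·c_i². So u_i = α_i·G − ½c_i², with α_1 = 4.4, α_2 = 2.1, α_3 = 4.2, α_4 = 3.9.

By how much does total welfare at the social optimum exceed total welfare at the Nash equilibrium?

241.47

Household i's FOC: ∂u_i/∂c_i = α_i − c_i = 0, so c_i* = α_i.
NE contributions = (4.4, 2.1, 4.2, 3.9); G = 14.6.
W^NE = (Σα)·G − ½Σα_i² = 14.6² − ½·56.62 = 184.85.
Planner sets c_i = Σα_j = 14.6 for every i, so G^SO = 4·14.6 = 58.4.
W^SO = (Σα)·G^SO − ½·4·(Σα)² = (4/2)·14.6² = 426.32.
Deadweight loss = W^SO − W^NE = 241.47.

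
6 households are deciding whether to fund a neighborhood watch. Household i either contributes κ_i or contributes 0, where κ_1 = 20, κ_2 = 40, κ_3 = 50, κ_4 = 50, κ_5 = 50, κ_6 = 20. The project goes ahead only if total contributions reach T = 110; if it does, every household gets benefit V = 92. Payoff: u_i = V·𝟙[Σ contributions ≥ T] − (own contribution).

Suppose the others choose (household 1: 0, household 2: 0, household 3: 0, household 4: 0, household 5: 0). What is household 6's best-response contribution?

Others' total = 0. Even contributing 20 gives 20 < 110: no benefit either way.
Best response: 0.

0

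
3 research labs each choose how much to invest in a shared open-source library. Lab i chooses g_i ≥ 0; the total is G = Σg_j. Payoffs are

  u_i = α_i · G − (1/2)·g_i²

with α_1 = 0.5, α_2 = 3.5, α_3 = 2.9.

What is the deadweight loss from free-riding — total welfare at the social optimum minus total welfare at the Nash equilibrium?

34.26

Lab i's FOC: ∂u_i/∂g_i = α_i − g_i = 0, so g_i* = α_i.
NE contributions = (0.5, 3.5, 2.9); G = 6.9.
W^NE = (Σα)·G − ½Σα_i² = 6.9² − ½·20.91 = 37.155.
Planner sets g_i = Σα_j = 6.9 for every i, so G^SO = 3·6.9 = 20.7.
W^SO = (Σα)·G^SO − ½·3·(Σα)² = (3/2)·6.9² = 71.415.
Deadweight loss = W^SO − W^NE = 34.26.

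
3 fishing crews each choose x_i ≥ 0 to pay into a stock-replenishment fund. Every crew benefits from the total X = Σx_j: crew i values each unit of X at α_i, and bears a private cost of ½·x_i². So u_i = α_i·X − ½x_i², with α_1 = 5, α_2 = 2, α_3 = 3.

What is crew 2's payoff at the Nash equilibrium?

18

Crew i's FOC: ∂u_i/∂x_i = α_i − x_i = 0, so x_i* = α_i.
NE contributions = (5, 2, 3); X = 10.
u_2 = α_2·X − ½·(x_2)² = 2·10 − ½·2² = 18.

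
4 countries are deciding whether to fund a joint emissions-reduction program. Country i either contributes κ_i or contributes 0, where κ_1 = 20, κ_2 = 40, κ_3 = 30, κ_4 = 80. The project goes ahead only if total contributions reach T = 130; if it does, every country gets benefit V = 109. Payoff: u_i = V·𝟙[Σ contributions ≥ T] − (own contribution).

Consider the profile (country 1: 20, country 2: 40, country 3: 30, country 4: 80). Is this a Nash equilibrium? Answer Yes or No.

No

Total = 170 ≥ 130: provided.
Country 1 (pledges 20, payoff 89): dropping to 0 → total 150, payoff 109. Profitable deviation.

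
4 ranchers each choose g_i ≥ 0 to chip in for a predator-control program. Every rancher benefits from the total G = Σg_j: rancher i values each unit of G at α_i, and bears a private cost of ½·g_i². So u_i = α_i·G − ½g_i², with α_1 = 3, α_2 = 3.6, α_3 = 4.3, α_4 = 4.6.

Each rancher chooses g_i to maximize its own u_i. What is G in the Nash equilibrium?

15.5

Rancher i's FOC: ∂u_i/∂g_i = α_i − g_i = 0, so g_i* = α_i.
NE contributions = (3, 3.6, 4.3, 4.6); G = 15.5.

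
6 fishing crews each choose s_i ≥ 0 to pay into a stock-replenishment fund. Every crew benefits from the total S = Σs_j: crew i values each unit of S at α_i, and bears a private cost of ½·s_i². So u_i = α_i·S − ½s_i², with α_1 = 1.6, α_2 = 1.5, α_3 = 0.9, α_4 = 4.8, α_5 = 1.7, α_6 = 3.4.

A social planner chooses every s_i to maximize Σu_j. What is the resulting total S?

Planner FOC: ∂(Σu_j)/∂s_i = (Σα_j) − s_i = 0, so s_i^SO = Σα_j = 13.9 for every i; S^SO = 83.4.

83.4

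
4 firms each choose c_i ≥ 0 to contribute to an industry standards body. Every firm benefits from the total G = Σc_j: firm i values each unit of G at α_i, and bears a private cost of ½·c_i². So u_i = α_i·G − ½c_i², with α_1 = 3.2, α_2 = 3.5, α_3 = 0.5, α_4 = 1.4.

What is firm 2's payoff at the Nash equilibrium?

Firm i's FOC: ∂u_i/∂c_i = α_i − c_i = 0, so c_i* = α_i.
NE contributions = (3.2, 3.5, 0.5, 1.4); G = 8.6.
u_2 = α_2·G − ½·(c_2)² = 3.5·8.6 − ½·3.5² = 23.975.

23.975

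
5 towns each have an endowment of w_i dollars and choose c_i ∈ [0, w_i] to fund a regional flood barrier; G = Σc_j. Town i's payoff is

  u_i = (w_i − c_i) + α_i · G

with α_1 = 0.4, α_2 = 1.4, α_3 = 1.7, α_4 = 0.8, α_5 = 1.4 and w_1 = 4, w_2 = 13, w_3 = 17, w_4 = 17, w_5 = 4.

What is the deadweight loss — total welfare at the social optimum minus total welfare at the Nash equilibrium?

∂u_i/∂c_i = α_i − 1, so town i contributes w_i if α_i > 1, else 0.
α_i > 1 for i ∈ {2, 3, 5}; NE contributions (0, 13, 17, 0, 4), G = 34.
W^NE = Σw_i − G^NE + (Σα_i)·G^NE = 55 + 4.7·34 = 214.8.
Planner: ∂(Σu_j)/∂c_i = Σα_j − 1 = 4.7 > 0, so everyone contributes w_i; G^SO = 55, W^SO = 55 + 4.7·55 = 313.5.
Deadweight loss = 98.7.

98.7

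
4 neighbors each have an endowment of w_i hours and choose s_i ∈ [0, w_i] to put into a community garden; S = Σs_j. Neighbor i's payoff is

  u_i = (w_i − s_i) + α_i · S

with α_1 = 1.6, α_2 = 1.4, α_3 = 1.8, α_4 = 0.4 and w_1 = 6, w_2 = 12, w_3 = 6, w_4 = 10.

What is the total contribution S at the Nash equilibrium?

24

∂u_i/∂s_i = α_i − 1, so neighbor i contributes w_i if α_i > 1, else 0.
α_i > 1 for i ∈ {1, 2, 3}; NE contributions (6, 12, 6, 0), S = 24.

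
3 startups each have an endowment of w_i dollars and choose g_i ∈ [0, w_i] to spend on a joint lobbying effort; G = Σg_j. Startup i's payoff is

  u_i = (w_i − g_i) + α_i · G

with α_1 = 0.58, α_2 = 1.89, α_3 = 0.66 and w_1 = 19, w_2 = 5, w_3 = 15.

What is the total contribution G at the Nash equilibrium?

5

∂u_i/∂g_i = α_i − 1, so startup i contributes w_i if α_i > 1, else 0.
α_i > 1 for i ∈ {2}; NE contributions (0, 5, 0), G = 5.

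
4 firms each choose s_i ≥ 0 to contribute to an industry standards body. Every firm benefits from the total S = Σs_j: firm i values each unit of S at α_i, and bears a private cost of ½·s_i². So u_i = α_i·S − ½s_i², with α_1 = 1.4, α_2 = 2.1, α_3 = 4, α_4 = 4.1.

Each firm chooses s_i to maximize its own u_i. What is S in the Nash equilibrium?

Firm i's FOC: ∂u_i/∂s_i = α_i − s_i = 0, so s_i* = α_i.
NE contributions = (1.4, 2.1, 4, 4.1); S = 11.6.

11.6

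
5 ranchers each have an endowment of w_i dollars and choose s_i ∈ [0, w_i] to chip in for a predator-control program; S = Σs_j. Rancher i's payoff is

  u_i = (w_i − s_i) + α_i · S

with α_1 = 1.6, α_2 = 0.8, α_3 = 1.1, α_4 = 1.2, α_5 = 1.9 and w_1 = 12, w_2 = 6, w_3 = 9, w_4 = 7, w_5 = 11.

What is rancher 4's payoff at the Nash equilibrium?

46.8

∂u_i/∂s_i = α_i − 1, so rancher i contributes w_i if α_i > 1, else 0.
α_i > 1 for i ∈ {1, 3, 4, 5}; NE contributions (12, 0, 9, 7, 11), S = 39.
u_4 = (7 − 7) + 1.2·39 = 46.8.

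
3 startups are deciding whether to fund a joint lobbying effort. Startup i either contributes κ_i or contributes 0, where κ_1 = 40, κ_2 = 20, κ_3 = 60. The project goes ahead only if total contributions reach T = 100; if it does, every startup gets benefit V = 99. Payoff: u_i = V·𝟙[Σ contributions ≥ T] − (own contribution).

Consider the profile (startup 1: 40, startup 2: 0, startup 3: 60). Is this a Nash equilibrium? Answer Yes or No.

Yes

Total = 100 ≥ 100: provided.
Startup 1 (pledges 40, payoff 59): dropping to 0 → total 60, payoff 0. No gain.
Startup 2 (pledges 0, payoff 99): pledging 20 → total 120, payoff 79. No gain.
Startup 3 (pledges 60, payoff 39): dropping to 0 → total 40, payoff 0. No gain.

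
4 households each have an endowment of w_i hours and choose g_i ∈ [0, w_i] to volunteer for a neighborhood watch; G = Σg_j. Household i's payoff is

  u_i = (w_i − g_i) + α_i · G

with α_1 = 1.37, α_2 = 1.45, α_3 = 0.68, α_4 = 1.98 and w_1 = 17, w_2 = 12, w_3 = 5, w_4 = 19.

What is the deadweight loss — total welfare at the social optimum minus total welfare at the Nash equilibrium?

∂u_i/∂g_i = α_i − 1, so household i contributes w_i if α_i > 1, else 0.
α_i > 1 for i ∈ {1, 2, 4}; NE contributions (17, 12, 0, 19), G = 48.
W^NE = Σw_i − G^NE + (Σα_i)·G^NE = 53 + 4.48·48 = 268.04.
Planner: ∂(Σu_j)/∂g_i = Σα_j − 1 = 4.48 > 0, so everyone contributes w_i; G^SO = 53, W^SO = 53 + 4.48·53 = 290.44.
Deadweight loss = 22.4.

22.4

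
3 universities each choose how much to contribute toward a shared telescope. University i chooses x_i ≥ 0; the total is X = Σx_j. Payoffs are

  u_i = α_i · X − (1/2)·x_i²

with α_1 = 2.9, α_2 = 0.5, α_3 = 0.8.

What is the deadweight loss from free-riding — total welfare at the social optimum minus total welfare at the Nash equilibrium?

13.47

University i's FOC: ∂u_i/∂x_i = α_i − x_i = 0, so x_i* = α_i.
NE contributions = (2.9, 0.5, 0.8); X = 4.2.
W^NE = (Σα)·X − ½Σα_i² = 4.2² − ½·9.3 = 12.99.
Planner sets x_i = Σα_j = 4.2 for every i, so X^SO = 3·4.2 = 12.6.
W^SO = (Σα)·X^SO − ½·3·(Σα)² = (3/2)·4.2² = 26.46.
Deadweight loss = W^SO − W^NE = 13.47.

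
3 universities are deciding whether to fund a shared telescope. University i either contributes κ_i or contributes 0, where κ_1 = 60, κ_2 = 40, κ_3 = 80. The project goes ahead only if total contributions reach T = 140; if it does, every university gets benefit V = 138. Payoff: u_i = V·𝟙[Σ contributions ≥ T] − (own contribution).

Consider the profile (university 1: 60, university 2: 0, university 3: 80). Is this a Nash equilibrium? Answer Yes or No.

Yes

Total = 140 ≥ 140: provided.
University 1 (pledges 60, payoff 78): dropping to 0 → total 80, payoff 0. No gain.
University 2 (pledges 0, payoff 138): pledging 40 → total 180, payoff 98. No gain.
University 3 (pledges 80, payoff 58): dropping to 0 → total 60, payoff 0. No gain.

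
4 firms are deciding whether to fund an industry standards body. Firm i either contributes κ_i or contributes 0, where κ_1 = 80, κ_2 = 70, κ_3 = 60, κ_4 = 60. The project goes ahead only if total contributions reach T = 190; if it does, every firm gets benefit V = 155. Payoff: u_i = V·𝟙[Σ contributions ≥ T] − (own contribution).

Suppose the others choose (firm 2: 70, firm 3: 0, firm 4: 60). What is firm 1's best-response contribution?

80

Others' total = 130. Contributing 80 brings total to 210 ≥ 190: gain V − κ_1 = 75.
Best response: 80.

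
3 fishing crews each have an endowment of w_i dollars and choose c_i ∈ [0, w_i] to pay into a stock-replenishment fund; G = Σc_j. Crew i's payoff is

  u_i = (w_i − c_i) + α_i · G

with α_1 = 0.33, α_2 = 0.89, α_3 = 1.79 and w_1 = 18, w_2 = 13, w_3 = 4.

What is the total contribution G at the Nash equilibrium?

4

∂u_i/∂c_i = α_i − 1, so crew i contributes w_i if α_i > 1, else 0.
α_i > 1 for i ∈ {3}; NE contributions (0, 0, 4), G = 4.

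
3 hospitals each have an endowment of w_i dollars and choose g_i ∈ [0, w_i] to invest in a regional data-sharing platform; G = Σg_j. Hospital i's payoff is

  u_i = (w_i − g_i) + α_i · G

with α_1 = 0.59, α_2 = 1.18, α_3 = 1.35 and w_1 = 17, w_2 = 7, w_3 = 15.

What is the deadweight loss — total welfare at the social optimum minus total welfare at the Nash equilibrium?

∂u_i/∂g_i = α_i − 1, so hospital i contributes w_i if α_i > 1, else 0.
α_i > 1 for i ∈ {2, 3}; NE contributions (0, 7, 15), G = 22.
W^NE = Σw_i − G^NE + (Σα_i)·G^NE = 39 + 2.12·22 = 85.64.
Planner: ∂(Σu_j)/∂g_i = Σα_j − 1 = 2.12 > 0, so everyone contributes w_i; G^SO = 39, W^SO = 39 + 2.12·39 = 121.68.
Deadweight loss = 36.04.

36.04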